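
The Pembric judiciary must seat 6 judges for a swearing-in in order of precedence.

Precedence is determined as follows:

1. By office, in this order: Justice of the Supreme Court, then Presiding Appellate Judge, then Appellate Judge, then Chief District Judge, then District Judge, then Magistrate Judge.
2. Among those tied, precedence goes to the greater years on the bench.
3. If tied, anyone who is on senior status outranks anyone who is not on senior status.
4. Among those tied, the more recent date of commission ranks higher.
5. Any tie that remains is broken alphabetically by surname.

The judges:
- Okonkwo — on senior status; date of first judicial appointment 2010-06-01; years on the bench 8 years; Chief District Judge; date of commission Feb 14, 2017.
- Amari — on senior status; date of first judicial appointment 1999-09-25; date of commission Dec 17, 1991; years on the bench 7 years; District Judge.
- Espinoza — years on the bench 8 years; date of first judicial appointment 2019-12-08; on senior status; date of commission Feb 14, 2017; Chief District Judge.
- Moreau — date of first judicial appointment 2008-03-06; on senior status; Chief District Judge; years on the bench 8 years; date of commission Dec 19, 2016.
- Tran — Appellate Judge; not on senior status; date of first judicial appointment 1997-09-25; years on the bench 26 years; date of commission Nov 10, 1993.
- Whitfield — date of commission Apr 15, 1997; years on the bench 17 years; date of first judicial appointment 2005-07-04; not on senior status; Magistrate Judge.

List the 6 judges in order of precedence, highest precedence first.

By office: Tran (Appellate Judge); then Espinoza, Okonkwo and Moreau (Chief District Judge); then Amari (District Judge); then Whitfield (Magistrate Judge).
Espinoza, Okonkwo and Moreau all have years on the bench 8 years, so the next rule applies.
Espinoza, Okonkwo and Moreau are each on senior status, so the next rule applies.
Among Espinoza, Okonkwo and Moreau, by date of commission (later first): Espinoza and Okonkwo (Feb 14, 2017) before Moreau (Dec 19, 2016).
Among Espinoza and Okonkwo, alphabetically by surname: Espinoza before Okonkwo.
Full order: Tran, Espinoza, Okonkwo, Moreau, Amari, Whitfield.

Tran, Espinoza, Okonkwo, Moreau, Amari, Whitfield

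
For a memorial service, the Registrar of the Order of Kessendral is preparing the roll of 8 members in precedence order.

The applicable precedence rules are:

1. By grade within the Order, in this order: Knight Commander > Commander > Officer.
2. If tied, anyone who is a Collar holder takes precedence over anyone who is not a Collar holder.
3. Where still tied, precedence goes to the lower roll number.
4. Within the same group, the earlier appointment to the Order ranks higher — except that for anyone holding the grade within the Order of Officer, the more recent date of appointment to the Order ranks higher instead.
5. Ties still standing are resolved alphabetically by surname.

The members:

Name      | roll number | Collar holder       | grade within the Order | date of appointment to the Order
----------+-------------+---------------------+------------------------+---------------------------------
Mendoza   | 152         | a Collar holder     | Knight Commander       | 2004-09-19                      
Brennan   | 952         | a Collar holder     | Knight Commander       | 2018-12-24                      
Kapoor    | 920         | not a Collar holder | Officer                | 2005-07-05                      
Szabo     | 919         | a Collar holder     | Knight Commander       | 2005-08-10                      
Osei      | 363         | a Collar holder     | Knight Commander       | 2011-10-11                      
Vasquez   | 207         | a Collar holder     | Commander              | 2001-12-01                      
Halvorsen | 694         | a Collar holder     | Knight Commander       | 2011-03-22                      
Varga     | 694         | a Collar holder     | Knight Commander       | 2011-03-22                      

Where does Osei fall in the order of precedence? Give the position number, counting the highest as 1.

By grade within the Order: Mendoza, Osei, Halvorsen, Varga, Szabo and Brennan (Knight Commander); then Vasquez (Commander); then Kapoor (Officer).
Mendoza, Osei, Halvorsen, Varga, Szabo and Brennan are each a Collar holder, so the next rule applies.
Among Mendoza, Osei, Halvorsen, Varga, Szabo and Brennan, by roll number (lower first): Mendoza (152) before Osei (363) before Halvorsen and Varga (694) before Szabo (919) before Brennan (952).
Halvorsen and Varga both have date of appointment to the Order 2011-03-22, so the next rule applies.
Among Halvorsen and Varga, alphabetically by surname: Halvorsen before Varga.
Order: Mendoza, Osei, Halvorsen, Varga, Szabo, Brennan, Vasquez, Kapoor. So position 2.

2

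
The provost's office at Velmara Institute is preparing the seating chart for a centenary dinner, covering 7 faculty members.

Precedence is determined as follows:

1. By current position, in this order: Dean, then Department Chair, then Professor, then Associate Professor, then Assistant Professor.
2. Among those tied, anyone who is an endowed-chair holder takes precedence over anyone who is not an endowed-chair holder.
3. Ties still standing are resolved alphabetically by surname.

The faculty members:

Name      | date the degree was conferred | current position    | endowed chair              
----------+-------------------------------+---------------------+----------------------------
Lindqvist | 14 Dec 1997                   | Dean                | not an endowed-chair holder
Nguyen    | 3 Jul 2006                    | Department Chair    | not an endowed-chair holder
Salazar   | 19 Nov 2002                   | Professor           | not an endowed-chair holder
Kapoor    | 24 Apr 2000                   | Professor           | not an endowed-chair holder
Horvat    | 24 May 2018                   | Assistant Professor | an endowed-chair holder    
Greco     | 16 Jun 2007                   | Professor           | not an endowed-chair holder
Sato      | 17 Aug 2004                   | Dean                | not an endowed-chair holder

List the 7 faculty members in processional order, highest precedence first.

By current position: Lindqvist and Sato (Dean); then Nguyen (Department Chair); then Greco, Kapoor and Salazar (Professor); then Horvat (Assistant Professor).
Lindqvist and Sato are each not an endowed-chair holder, so the next rule applies.
Among Lindqvist and Sato, alphabetically by surname: Lindqvist before Sato.
Greco, Kapoor and Salazar are each not an endowed-chair holder, so the next rule applies.
Among Greco, Kapoor and Salazar, alphabetically by surname: Greco before Kapoor before Salazar.
Full order: Lindqvist, Sato, Nguyen, Greco, Kapoor, Salazar, Horvat.

Lindqvist, Sato, Nguyen, Greco, Kapoor, Salazar, Horvat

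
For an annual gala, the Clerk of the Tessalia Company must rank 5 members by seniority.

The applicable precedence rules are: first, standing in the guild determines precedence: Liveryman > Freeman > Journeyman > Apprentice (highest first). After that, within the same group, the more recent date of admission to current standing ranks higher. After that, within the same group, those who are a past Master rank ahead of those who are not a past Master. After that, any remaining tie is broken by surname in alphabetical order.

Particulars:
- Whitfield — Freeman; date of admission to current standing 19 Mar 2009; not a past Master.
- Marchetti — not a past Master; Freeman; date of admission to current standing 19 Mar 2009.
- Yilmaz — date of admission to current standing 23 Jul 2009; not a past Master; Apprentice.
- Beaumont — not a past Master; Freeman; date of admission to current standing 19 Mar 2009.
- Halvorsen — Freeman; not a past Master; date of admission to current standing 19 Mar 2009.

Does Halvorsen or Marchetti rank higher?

Halvorsen

By standing in the guild: Beaumont, Halvorsen, Marchetti and Whitfield (Freeman); then Yilmaz (Apprentice).
Beaumont, Halvorsen, Marchetti and Whitfield all have date of admission to current standing 19 Mar 2009, so the next rule applies.
Beaumont, Halvorsen, Marchetti and Whitfield are each not a past Master, so the next rule applies.
Among Beaumont, Halvorsen, Marchetti and Whitfield, alphabetically by surname: Beaumont before Halvorsen before Marchetti before Whitfield.
So Halvorsen takes precedence.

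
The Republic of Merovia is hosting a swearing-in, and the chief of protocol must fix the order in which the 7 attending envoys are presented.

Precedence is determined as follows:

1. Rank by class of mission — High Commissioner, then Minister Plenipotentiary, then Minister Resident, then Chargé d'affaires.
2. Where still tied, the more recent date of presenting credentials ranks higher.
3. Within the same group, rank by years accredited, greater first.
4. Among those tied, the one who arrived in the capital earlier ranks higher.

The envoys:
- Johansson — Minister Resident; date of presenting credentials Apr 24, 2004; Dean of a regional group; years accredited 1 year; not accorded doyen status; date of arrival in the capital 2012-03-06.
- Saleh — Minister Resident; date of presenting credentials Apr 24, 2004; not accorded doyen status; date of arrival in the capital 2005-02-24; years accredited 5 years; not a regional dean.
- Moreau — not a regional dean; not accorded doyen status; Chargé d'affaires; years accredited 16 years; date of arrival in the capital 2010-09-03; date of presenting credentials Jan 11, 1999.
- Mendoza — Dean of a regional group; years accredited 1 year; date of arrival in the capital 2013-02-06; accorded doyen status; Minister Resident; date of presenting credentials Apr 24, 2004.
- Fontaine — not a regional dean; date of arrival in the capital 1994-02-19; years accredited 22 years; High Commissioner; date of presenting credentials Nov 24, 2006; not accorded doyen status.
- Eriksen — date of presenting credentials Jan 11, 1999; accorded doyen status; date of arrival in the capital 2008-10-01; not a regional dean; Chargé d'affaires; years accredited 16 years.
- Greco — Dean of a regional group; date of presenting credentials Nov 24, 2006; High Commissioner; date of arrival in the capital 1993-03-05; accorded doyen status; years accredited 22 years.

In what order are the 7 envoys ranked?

Greco, Fontaine, Saleh, Johansson, Mendoza, Eriksen, Moreau

By class of mission: Greco and Fontaine (High Commissioner); then Saleh, Johansson and Mendoza (Minister Resident); then Eriksen and Moreau (Chargé d'affaires).
Greco and Fontaine both have date of presenting credentials Nov 24, 2006, so the next rule applies.
Greco and Fontaine both have years accredited 22 years, so the next rule applies.
Among Greco and Fontaine, by date of arrival in the capital (earlier first): Greco (1993-03-05) before Fontaine (1994-02-19).
Saleh, Johansson and Mendoza all have date of presenting credentials Apr 24, 2004, so the next rule applies.
Among Saleh, Johansson and Mendoza, by years accredited (higher first): Saleh (5 years) before Johansson and Mendoza (1 year).
Among Johansson and Mendoza, by date of arrival in the capital (earlier first): Johansson (2012-03-06) before Mendoza (2013-02-06).
Eriksen and Moreau both have date of presenting credentials Jan 11, 1999, so the next rule applies.
Eriksen and Moreau both have years accredited 16 years, so the next rule applies.
Among Eriksen and Moreau, by date of arrival in the capital (earlier first): Eriksen (2008-10-01) before Moreau (2010-09-03).
Full order: Greco, Fontaine, Saleh, Johansson, Mendoza, Eriksen, Moreau.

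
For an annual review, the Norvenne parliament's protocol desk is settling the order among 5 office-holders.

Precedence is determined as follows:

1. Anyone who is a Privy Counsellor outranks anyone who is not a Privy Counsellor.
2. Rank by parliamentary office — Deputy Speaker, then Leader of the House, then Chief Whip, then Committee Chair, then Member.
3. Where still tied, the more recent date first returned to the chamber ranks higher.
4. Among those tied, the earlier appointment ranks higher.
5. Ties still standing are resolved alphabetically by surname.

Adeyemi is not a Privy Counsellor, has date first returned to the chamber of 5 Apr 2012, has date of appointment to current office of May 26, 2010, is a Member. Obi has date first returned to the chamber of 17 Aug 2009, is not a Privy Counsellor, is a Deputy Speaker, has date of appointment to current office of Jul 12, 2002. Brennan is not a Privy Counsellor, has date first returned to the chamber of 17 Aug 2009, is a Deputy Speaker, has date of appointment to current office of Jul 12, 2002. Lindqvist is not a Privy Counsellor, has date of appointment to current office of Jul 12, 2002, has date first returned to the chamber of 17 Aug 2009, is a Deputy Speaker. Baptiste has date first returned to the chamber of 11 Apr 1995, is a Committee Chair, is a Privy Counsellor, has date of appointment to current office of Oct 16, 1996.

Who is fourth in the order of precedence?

By the first rule: Baptiste (a Privy Counsellor); then Brennan, Lindqvist, Obi and Adeyemi (each not a Privy Counsellor).
Among Brennan, Lindqvist, Obi and Adeyemi, by parliamentary office: Brennan, Lindqvist and Obi (Deputy Speaker) before Adeyemi (Member).
Brennan, Lindqvist and Obi all have date first returned to the chamber 17 Aug 2009, so the next rule applies.
Brennan, Lindqvist and Obi all have date of appointment to current office Jul 12, 2002, so the next rule applies.
Among Brennan, Lindqvist and Obi, alphabetically by surname: Brennan before Lindqvist before Obi.
Order: Baptiste, Brennan, Lindqvist, Obi, Adeyemi.

Obi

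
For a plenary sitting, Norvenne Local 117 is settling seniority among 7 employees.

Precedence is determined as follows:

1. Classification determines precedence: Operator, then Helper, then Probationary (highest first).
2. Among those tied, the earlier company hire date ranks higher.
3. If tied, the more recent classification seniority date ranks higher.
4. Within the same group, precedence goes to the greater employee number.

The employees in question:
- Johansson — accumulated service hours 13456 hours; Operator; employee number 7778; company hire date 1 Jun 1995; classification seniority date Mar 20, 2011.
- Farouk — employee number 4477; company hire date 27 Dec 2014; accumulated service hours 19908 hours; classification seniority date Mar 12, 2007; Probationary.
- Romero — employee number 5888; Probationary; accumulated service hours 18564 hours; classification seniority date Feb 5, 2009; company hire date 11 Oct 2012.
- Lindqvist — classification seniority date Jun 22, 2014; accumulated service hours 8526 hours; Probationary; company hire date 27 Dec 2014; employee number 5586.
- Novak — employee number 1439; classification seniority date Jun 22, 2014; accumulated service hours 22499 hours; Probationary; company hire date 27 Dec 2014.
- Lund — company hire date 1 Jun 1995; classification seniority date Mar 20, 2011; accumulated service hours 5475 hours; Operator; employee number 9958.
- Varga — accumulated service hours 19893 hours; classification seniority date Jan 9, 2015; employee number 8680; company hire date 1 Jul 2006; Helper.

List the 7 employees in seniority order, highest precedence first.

Lund, Johansson, Varga, Romero, Lindqvist, Novak, Farouk

By classification: Lund and Johansson (Operator); then Varga (Helper); then Romero, Lindqvist, Novak and Farouk (Probationary).
Lund and Johansson both have company hire date 1 Jun 1995, so the next rule applies.
Lund and Johansson both have classification seniority date Mar 20, 2011, so the next rule applies.
Among Lund and Johansson, by employee number (higher first): Lund (9958) before Johansson (7778).
Among Romero, Lindqvist, Novak and Farouk, by company hire date (earlier first): Romero (11 Oct 2012) before Lindqvist, Novak and Farouk (27 Dec 2014).
Among Lindqvist, Novak and Farouk, by classification seniority date (later first): Lindqvist and Novak (Jun 22, 2014) before Farouk (Mar 12, 2007).
Among Lindqvist and Novak, by employee number (higher first): Lindqvist (5586) before Novak (1439).
Full order: Lund, Johansson, Varga, Romero, Lindqvist, Novak, Farouk.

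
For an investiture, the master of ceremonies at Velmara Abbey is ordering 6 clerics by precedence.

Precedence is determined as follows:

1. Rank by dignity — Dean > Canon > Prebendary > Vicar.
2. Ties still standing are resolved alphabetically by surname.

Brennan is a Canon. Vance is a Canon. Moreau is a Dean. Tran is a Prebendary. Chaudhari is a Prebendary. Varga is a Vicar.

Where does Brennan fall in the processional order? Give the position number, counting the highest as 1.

By dignity: Moreau (Dean); then Brennan and Vance (Canon); then Chaudhari and Tran (Prebendary); then Varga (Vicar).
Among Brennan and Vance, alphabetically by surname: Brennan before Vance.
Among Chaudhari and Tran, alphabetically by surname: Chaudhari before Tran.
Order: Moreau, Brennan, Vance, Chaudhari, Tran, Varga. So position 2.

2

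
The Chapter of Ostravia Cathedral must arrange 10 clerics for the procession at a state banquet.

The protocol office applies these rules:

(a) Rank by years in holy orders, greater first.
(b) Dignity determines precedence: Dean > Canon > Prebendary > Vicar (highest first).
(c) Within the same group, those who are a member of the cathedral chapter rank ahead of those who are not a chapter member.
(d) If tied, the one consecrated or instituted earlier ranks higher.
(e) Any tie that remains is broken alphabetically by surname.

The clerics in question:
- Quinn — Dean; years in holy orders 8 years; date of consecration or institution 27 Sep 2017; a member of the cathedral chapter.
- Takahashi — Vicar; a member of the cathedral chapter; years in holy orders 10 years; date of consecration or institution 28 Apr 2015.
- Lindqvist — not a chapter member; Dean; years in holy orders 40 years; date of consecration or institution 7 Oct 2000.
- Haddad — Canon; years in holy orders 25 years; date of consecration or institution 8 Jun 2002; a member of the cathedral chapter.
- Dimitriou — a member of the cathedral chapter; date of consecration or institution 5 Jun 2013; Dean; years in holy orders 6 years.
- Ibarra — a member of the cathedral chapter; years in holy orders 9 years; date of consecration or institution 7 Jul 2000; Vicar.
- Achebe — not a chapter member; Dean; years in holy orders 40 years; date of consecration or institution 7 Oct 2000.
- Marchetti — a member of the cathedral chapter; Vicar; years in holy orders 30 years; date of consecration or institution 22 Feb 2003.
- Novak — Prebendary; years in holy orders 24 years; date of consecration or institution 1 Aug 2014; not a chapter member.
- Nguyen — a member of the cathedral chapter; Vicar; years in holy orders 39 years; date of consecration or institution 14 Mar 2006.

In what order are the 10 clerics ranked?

Achebe, Lindqvist, Nguyen, Marchetti, Haddad, Novak, Takahashi, Ibarra, Quinn, Dimitriou

By years in holy orders (higher first): Achebe and Lindqvist (both 40 years); then Nguyen (39 years); then Marchetti (30 years); then Haddad (25 years); then Novak (24 years); then Takahashi (10 years); then Ibarra (9 years); then Quinn (8 years); then Dimitriou (6 years).
Achebe and Lindqvist are each Dean, so the next rule applies.
Achebe and Lindqvist are each not a chapter member, so the next rule applies.
Achebe and Lindqvist both have date of consecration or institution 7 Oct 2000, so the next rule applies.
Among Achebe and Lindqvist, alphabetically by surname: Achebe before Lindqvist.
Full order: Achebe, Lindqvist, Nguyen, Marchetti, Haddad, Novak, Takahashi, Ibarra, Quinn, Dimitriou.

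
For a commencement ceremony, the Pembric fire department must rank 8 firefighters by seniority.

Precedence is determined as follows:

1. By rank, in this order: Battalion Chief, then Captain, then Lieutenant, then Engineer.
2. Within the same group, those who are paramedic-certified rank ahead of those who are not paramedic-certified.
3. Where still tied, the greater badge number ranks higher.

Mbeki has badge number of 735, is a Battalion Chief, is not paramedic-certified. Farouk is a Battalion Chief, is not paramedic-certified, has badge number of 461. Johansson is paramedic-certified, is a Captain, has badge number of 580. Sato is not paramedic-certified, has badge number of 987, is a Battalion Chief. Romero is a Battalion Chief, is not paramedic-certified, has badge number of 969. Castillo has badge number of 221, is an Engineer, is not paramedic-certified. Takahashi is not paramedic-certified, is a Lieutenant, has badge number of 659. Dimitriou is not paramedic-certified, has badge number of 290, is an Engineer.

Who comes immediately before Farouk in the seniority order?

Mbeki

By rank: Sato, Romero, Mbeki and Farouk (Battalion Chief); then Johansson (Captain); then Takahashi (Lieutenant); then Dimitriou and Castillo (Engineer).
Sato, Romero, Mbeki and Farouk are each not paramedic-certified, so the next rule applies.
Among Sato, Romero, Mbeki and Farouk, by badge number (higher first): Sato (987) before Romero (969) before Mbeki (735) before Farouk (461).
Dimitriou and Castillo are each not paramedic-certified, so the next rule applies.
Among Dimitriou and Castillo, by badge number (higher first): Dimitriou (290) before Castillo (221).
Order: Sato, Romero, Mbeki, Farouk, Johansson, Takahashi, Dimitriou, Castillo.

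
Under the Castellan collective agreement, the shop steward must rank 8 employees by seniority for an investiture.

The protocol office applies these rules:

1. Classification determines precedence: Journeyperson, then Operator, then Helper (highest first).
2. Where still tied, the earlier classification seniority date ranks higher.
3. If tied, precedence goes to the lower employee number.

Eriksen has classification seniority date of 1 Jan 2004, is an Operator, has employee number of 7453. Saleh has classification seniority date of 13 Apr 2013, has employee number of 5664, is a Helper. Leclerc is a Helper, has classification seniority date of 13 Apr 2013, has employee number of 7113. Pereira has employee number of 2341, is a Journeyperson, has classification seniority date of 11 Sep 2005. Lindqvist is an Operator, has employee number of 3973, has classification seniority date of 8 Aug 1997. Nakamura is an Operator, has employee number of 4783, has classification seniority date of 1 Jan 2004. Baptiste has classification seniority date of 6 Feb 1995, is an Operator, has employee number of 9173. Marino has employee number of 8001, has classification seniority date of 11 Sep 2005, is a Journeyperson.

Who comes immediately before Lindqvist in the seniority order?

By classification: Pereira and Marino (Journeyperson); then Baptiste, Lindqvist, Nakamura and Eriksen (Operator); then Saleh and Leclerc (Helper).
Pereira and Marino both have classification seniority date 11 Sep 2005, so the next rule applies.
Among Pereira and Marino, by employee number (lower first): Pereira (2341) before Marino (8001).
Among Baptiste, Lindqvist, Nakamura and Eriksen, by classification seniority date (earlier first): Baptiste (6 Feb 1995) before Lindqvist (8 Aug 1997) before Nakamura and Eriksen (1 Jan 2004).
Among Nakamura and Eriksen, by employee number (lower first): Nakamura (4783) before Eriksen (7453).
Saleh and Leclerc both have classification seniority date 13 Apr 2013, so the next rule applies.
Among Saleh and Leclerc, by employee number (lower first): Saleh (5664) before Leclerc (7113).
Order: Pereira, Marino, Baptiste, Lindqvist, Nakamura, Eriksen, Saleh, Leclerc.

Baptiste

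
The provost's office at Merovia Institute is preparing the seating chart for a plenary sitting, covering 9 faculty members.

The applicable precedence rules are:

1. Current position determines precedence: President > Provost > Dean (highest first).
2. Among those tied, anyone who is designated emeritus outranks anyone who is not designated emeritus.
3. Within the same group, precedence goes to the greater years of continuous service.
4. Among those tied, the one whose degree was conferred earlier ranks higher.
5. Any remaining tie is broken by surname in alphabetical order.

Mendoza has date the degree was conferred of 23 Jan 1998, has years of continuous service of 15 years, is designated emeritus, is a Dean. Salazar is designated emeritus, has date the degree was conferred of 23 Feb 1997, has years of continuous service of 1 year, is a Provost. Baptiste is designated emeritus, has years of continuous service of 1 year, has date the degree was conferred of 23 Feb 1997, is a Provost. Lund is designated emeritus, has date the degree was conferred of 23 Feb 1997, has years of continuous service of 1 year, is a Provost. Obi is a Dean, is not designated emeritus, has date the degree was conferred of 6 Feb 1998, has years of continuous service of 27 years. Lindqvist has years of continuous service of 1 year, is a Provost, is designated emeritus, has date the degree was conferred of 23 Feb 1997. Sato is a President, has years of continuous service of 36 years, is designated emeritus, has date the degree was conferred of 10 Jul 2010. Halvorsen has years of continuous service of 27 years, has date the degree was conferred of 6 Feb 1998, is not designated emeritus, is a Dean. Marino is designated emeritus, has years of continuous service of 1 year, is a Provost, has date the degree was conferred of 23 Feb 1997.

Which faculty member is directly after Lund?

By current position: Sato (President); then Baptiste, Lindqvist, Lund, Marino and Salazar (Provost); then Mendoza, Halvorsen and Obi (Dean).
Baptiste, Lindqvist, Lund, Marino and Salazar are each designated emeritus, so the next rule applies.
Baptiste, Lindqvist, Lund, Marino and Salazar all have years of continuous service 1 year, so the next rule applies.
Baptiste, Lindqvist, Lund, Marino and Salazar all have date the degree was conferred 23 Feb 1997, so the next rule applies.
Among Baptiste, Lindqvist, Lund, Marino and Salazar, alphabetically by surname: Baptiste before Lindqvist before Lund before Marino before Salazar.
Among Mendoza, Halvorsen and Obi, designated emeritus before not designated emeritus: Mendoza (designated emeritus) before Halvorsen and Obi (not designated emeritus).
Halvorsen and Obi both have years of continuous service 27 years, so the next rule applies.
Halvorsen and Obi both have date the degree was conferred 6 Feb 1998, so the next rule applies.
Among Halvorsen and Obi, alphabetically by surname: Halvorsen before Obi.
Order: Sato, Baptiste, Lindqvist, Lund, Marino, Salazar, Mendoza, Halvorsen, Obi.

Marino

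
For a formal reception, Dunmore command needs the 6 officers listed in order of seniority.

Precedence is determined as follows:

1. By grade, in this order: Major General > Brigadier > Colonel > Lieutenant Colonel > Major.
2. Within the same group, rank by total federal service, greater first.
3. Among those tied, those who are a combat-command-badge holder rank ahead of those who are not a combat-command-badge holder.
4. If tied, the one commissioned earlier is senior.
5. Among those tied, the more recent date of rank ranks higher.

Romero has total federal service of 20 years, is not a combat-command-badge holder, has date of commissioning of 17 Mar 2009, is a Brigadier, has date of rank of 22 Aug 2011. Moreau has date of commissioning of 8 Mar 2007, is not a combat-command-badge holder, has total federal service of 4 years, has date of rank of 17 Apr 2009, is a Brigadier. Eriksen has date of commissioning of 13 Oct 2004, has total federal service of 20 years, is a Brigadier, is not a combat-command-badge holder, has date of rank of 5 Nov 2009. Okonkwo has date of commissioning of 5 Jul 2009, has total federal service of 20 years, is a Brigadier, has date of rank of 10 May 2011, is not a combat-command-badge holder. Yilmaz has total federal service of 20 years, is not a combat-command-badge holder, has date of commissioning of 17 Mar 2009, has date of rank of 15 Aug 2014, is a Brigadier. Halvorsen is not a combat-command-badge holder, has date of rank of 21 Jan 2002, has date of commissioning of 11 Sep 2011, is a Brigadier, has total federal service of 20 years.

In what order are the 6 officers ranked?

By grade: Eriksen, Yilmaz, Romero, Okonkwo, Halvorsen and Moreau (Brigadier).
Among Eriksen, Yilmaz, Romero, Okonkwo, Halvorsen and Moreau, by total federal service (higher first): Eriksen, Yilmaz, Romero, Okonkwo and Halvorsen (20 years) before Moreau (4 years).
Eriksen, Yilmaz, Romero, Okonkwo and Halvorsen are each not a combat-command-badge holder, so the next rule applies.
Among Eriksen, Yilmaz, Romero, Okonkwo and Halvorsen, by date of commissioning (earlier first): Eriksen (13 Oct 2004) before Yilmaz and Romero (17 Mar 2009) before Okonkwo (5 Jul 2009) before Halvorsen (11 Sep 2011).
Among Yilmaz and Romero, by date of rank (later first): Yilmaz (15 Aug 2014) before Romero (22 Aug 2011).
Full order: Eriksen, Yilmaz, Romero, Okonkwo, Halvorsen, Moreau.

Eriksen, Yilmaz, Romero, Okonkwo, Halvorsen, Moreau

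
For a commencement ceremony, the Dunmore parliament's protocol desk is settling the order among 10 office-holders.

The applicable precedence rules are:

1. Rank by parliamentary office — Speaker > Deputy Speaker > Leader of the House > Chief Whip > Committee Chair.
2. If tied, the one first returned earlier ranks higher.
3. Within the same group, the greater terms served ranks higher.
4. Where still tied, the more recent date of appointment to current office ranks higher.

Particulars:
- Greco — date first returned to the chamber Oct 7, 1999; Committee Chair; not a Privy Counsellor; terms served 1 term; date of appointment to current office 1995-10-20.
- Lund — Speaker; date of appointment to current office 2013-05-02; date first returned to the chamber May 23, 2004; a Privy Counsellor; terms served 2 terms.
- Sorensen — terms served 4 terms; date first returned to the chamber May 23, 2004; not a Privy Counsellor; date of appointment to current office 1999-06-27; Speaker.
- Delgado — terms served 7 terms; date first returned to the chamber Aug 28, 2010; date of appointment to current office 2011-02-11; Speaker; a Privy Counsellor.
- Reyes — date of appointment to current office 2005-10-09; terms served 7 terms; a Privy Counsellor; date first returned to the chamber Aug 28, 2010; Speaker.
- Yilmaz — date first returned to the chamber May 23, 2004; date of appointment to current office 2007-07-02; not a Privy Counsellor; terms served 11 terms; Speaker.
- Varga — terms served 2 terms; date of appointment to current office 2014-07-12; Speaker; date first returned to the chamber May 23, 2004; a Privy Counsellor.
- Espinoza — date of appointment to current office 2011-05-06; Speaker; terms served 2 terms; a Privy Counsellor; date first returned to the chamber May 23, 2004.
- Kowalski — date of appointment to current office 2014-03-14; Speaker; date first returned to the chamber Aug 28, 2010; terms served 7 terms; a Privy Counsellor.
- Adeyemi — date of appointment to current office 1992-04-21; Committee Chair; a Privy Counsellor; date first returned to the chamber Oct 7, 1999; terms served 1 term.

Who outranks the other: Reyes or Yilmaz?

By parliamentary office: Yilmaz, Sorensen, Varga, Lund, Espinoza, Kowalski, Delgado and Reyes (Speaker); then Greco and Adeyemi (Committee Chair).
Among Yilmaz, Sorensen, Varga, Lund, Espinoza, Kowalski, Delgado and Reyes, by date first returned to the chamber (earlier first): Yilmaz, Sorensen, Varga, Lund and Espinoza (May 23, 2004) before Kowalski, Delgado and Reyes (Aug 28, 2010).
Among Yilmaz, Sorensen, Varga, Lund and Espinoza, by terms served (higher first): Yilmaz (11 terms) before Sorensen (4 terms) before Varga, Lund and Espinoza (2 terms).
Among Varga, Lund and Espinoza, by date of appointment to current office (later first): Varga (2014-07-12) before Lund (2013-05-02) before Espinoza (2011-05-06).
Kowalski, Delgado and Reyes all have terms served 7 terms, so the next rule applies.
Among Kowalski, Delgado and Reyes, by date of appointment to current office (later first): Kowalski (2014-03-14) before Delgado (2011-02-11) before Reyes (2005-10-09).
Greco and Adeyemi both have date first returned to the chamber Oct 7, 1999, so the next rule applies.
Greco and Adeyemi both have terms served 1 term, so the next rule applies.
Among Greco and Adeyemi, by date of appointment to current office (later first): Greco (1995-10-20) before Adeyemi (1992-04-21).
So Yilmaz takes precedence.

Yilmaz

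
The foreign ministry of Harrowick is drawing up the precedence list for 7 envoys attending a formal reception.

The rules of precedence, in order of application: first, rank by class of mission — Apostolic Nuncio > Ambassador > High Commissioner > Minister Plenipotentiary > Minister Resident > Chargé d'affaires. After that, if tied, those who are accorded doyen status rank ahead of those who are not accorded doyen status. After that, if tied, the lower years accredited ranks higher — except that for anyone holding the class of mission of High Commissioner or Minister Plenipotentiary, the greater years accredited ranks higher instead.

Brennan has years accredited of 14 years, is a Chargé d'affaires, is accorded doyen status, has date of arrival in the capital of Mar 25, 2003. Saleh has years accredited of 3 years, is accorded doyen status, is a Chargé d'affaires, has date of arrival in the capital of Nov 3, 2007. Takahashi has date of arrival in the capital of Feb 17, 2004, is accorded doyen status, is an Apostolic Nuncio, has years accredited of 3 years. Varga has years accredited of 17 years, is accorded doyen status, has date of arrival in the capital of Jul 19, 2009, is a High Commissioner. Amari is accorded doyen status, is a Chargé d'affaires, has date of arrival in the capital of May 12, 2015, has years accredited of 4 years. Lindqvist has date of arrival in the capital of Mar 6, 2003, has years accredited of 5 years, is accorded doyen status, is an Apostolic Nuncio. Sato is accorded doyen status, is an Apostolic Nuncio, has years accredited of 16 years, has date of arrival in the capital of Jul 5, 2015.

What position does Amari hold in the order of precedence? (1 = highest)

By class of mission: Takahashi, Lindqvist and Sato (Apostolic Nuncio); then Varga (High Commissioner); then Saleh, Amari and Brennan (Chargé d'affaires).
Takahashi, Lindqvist and Sato are each accorded doyen status, so the next rule applies.
Among Takahashi, Lindqvist and Sato, by years accredited (lower first): Takahashi (3 years) before Lindqvist (5 years) before Sato (16 years).
Saleh, Amari and Brennan are each accorded doyen status, so the next rule applies.
Among Saleh, Amari and Brennan, by years accredited (lower first): Saleh (3 years) before Amari (4 years) before Brennan (14 years).
Order: Takahashi, Lindqvist, Sato, Varga, Saleh, Amari, Brennan. So position 6.

6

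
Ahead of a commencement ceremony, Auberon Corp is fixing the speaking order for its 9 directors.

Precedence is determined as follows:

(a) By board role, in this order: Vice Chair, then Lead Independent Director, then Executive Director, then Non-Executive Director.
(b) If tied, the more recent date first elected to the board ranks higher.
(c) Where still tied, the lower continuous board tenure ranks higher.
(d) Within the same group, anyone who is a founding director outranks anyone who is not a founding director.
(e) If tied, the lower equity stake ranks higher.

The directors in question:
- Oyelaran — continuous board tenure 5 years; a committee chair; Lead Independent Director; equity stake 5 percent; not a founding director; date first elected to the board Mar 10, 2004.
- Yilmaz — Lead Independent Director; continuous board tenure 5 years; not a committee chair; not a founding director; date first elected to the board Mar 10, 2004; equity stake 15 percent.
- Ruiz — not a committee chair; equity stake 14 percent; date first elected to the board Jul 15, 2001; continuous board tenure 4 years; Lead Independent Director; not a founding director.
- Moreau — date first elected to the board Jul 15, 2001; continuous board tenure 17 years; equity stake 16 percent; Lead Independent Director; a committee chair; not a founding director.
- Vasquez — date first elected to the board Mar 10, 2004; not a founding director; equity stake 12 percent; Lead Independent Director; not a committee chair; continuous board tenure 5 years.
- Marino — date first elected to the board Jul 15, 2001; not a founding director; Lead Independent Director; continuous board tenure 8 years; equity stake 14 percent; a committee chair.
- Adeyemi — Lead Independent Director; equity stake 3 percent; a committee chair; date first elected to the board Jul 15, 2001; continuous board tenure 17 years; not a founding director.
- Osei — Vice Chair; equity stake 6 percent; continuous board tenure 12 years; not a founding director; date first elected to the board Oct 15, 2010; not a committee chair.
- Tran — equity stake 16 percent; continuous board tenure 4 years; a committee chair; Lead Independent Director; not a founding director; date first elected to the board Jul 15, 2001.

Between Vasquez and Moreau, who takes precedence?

By board role: Osei (Vice Chair); then Oyelaran, Vasquez, Yilmaz, Ruiz, Tran, Marino, Adeyemi and Moreau (Lead Independent Director).
Among Oyelaran, Vasquez, Yilmaz, Ruiz, Tran, Marino, Adeyemi and Moreau, by date first elected to the board (later first): Oyelaran, Vasquez and Yilmaz (Mar 10, 2004) before Ruiz, Tran, Marino, Adeyemi and Moreau (Jul 15, 2001).
Oyelaran, Vasquez and Yilmaz all have continuous board tenure 5 years, so the next rule applies.
Oyelaran, Vasquez and Yilmaz are each not a founding director, so the next rule applies.
Among Oyelaran, Vasquez and Yilmaz, by equity stake (lower first): Oyelaran (5 percent) before Vasquez (12 percent) before Yilmaz (15 percent).
Among Ruiz, Tran, Marino, Adeyemi and Moreau, by continuous board tenure (lower first): Ruiz and Tran (4 years) before Marino (8 years) before Adeyemi and Moreau (17 years).
Ruiz and Tran are each not a founding director, so the next rule applies.
Among Ruiz and Tran, by equity stake (lower first): Ruiz (14 percent) before Tran (16 percent).
Adeyemi and Moreau are each not a founding director, so the next rule applies.
Among Adeyemi and Moreau, by equity stake (lower first): Adeyemi (3 percent) before Moreau (16 percent).
So Vasquez takes precedence.

Vasquez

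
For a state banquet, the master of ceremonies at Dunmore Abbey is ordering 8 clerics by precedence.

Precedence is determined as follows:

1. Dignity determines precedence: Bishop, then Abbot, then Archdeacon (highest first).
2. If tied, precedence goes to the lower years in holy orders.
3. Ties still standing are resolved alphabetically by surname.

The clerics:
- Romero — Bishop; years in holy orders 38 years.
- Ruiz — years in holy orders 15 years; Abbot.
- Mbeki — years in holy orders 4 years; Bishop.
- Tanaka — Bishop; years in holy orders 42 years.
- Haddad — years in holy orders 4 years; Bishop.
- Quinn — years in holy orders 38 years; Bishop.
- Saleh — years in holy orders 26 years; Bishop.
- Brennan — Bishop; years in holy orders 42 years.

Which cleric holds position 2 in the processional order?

By dignity: Haddad, Mbeki, Saleh, Quinn, Romero, Brennan and Tanaka (Bishop); then Ruiz (Abbot).
Among Haddad, Mbeki, Saleh, Quinn, Romero, Brennan and Tanaka, by years in holy orders (lower first): Haddad and Mbeki (4 years) before Saleh (26 years) before Quinn and Romero (38 years) before Brennan and Tanaka (42 years).
Among Haddad and Mbeki, alphabetically by surname: Haddad before Mbeki.
Among Quinn and Romero, alphabetically by surname: Quinn before Romero.
Among Brennan and Tanaka, alphabetically by surname: Brennan before Tanaka.
Order: Haddad, Mbeki, Saleh, Quinn, Romero, Brennan, Tanaka, Ruiz.

Mbeki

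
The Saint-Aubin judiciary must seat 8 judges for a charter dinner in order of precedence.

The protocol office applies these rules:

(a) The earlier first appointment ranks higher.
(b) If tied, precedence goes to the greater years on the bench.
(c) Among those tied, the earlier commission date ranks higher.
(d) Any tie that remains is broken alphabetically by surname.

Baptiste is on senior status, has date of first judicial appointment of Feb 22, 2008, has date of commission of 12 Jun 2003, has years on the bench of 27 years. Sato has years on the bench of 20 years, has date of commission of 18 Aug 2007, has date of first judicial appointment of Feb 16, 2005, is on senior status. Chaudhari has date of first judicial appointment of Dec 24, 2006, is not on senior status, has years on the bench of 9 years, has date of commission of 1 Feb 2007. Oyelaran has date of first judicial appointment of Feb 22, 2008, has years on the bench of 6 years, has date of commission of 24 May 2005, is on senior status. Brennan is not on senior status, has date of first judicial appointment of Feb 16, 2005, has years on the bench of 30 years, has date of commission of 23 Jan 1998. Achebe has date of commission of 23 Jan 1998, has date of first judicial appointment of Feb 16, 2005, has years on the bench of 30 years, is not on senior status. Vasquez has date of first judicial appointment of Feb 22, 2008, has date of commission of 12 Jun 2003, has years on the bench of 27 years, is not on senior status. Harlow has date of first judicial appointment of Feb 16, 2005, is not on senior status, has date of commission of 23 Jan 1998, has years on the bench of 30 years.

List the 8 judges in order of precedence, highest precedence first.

Achebe, Brennan, Harlow, Sato, Chaudhari, Baptiste, Vasquez, Oyelaran

By date of first judicial appointment (earlier first): Achebe, Brennan, Harlow and Sato (each Feb 16, 2005); then Chaudhari (Dec 24, 2006); then Baptiste, Vasquez and Oyelaran (each Feb 22, 2008).
Among Achebe, Brennan, Harlow and Sato, by years on the bench (higher first): Achebe, Brennan and Harlow (30 years) before Sato (20 years).
Achebe, Brennan and Harlow all have date of commission 23 Jan 1998, so the next rule applies.
Among Achebe, Brennan and Harlow, alphabetically by surname: Achebe before Brennan before Harlow.
Among Baptiste, Vasquez and Oyelaran, by years on the bench (higher first): Baptiste and Vasquez (27 years) before Oyelaran (6 years).
Baptiste and Vasquez both have date of commission 12 Jun 2003, so the next rule applies.
Among Baptiste and Vasquez, alphabetically by surname: Baptiste before Vasquez.
Full order: Achebe, Brennan, Harlow, Sato, Chaudhari, Baptiste, Vasquez, Oyelaran.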